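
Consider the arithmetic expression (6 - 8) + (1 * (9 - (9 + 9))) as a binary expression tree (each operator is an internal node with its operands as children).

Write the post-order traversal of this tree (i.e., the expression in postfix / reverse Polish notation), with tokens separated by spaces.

Post-order on an expression tree gives postfix notation: for each operator, emit left operand, right operand, then the operator.

6 8 - 1 9 9 9 + - * +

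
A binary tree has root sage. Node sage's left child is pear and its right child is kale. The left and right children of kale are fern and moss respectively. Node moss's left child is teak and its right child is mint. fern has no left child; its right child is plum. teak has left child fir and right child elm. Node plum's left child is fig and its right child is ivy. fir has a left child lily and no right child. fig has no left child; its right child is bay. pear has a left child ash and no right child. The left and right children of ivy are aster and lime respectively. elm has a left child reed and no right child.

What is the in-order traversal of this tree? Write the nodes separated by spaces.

ash pear sage fern fig bay plum aster ivy lime kale lily fir teak reed elm moss mint

In-order visits the left subtree, then the node, then the right subtree.
At sage: go left to pear.
  At pear: go left to ash.
    ash is a leaf — visit ash.
  Visit pear.
  At pear: no right child.
Visit sage.
At sage: go right to kale.
  At kale: go left to fern.
    At fern: no left child.
    Visit fern.
    At fern: go right to plum.
      At plum: go left to fig.
        At fig: no left child.
        Visit fig.
        At fig: go right to bay.
          bay is a leaf — visit bay.
      Visit plum.
      At plum: go right to ivy.
        At ivy: go left to aster.
          aster is a leaf — visit aster.
        Visit ivy.
        At ivy: go right to lime.
          lime is a leaf — visit lime.
  Visit kale.
  At kale: go right to moss.
    At moss: go left to teak.
      At teak: go left to fir.
        At fir: go left to lily.
          lily is a leaf — visit lily.
        Visit fir.
        At fir: no right child.
      Visit teak.
      At teak: go right to elm.
        At elm: go left to reed.
          reed is a leaf — visit reed.
        Visit elm.
        At elm: no right child.
    Visit moss.
    At moss: go right to mint.
      mint is a leaf — visit mint.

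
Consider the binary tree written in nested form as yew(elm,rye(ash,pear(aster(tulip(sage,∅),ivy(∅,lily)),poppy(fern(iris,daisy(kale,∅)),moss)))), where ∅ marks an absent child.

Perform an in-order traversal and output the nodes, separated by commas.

elm, yew, ash, rye, sage, tulip, aster, ivy, lily, pear, iris, fern, kale, daisy, poppy, moss

In-order visits the left subtree, then the node, then the right subtree.
At yew: go left to elm.
  elm is a leaf — visit elm.
Visit yew.
At yew: go right to rye.
  At rye: go left to ash.
    ash is a leaf — visit ash.
  Visit rye.
  At rye: go right to pear.
    At pear: go left to aster.
      At aster: go left to tulip.
        At tulip: go left to sage.
          sage is a leaf — visit sage.
        Visit tulip.
        At tulip: no right child.
      Visit aster.
      At aster: go right to ivy.
        At ivy: no left child.
        Visit ivy.
        At ivy: go right to lily.
          lily is a leaf — visit lily.
    Visit pear.
    At pear: go right to poppy.
      At poppy: go left to fern.
        At fern: go left to iris.
          iris is a leaf — visit iris.
        Visit fern.
        At fern: go right to daisy.
          At daisy: go left to kale.
            kale is a leaf — visit kale.
          Visit daisy.
          At daisy: no right child.
      Visit poppy.
      At poppy: go right to moss.
        moss is a leaf — visit moss.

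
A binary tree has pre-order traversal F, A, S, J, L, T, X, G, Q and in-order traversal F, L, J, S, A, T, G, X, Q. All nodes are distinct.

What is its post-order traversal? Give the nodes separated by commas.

The first element of pre-order is the root; it splits in-order into left and right subtrees.
Root F: left subtree has 0 nodes { }, right has 8 {L, J, S, A, T, G, X, Q}.
  Root A: left subtree has 3 nodes {L, J, S}, right has 4 {T, G, X, Q}.
    Root S: left subtree has 2 nodes {L, J}, right has 0 { }.
      Root J: left subtree has 1 node {L}, right has 0 { }.
    Root T: left subtree has 0 nodes { }, right has 3 {G, X, Q}.
      Root X: left subtree has 1 node {G}, right has 1 {Q}.

L, J, S, G, Q, X, T, A, F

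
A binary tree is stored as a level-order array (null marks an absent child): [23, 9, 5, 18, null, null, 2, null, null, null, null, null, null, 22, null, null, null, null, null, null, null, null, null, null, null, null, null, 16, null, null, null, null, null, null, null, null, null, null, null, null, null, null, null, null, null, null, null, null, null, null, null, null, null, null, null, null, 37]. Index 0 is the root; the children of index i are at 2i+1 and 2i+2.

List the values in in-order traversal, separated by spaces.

18 9 23 5 16 37 22 2

In-order visits the left subtree, then the node, then the right subtree.
At 23: go left to 9.
  At 9: go left to 18.
    18 is a leaf — visit 18.
  Visit 9.
  At 9: no right child.
Visit 23.
At 23: go right to 5.
  At 5: no left child.
  Visit 5.
  At 5: go right to 2.
    At 2: go left to 22.
      At 22: go left to 16.
        At 16: no left child.
        Visit 16.
        At 16: go right to 37.
          37 is a leaf — visit 37.
      Visit 22.
      At 22: no right child.
    Visit 2.
    At 2: no right child.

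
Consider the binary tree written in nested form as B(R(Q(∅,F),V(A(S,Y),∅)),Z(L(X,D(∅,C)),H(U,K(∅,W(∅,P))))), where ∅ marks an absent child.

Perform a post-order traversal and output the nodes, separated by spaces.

F Q S Y A V R X C D L U P W K H Z B

Post-order visits the left subtree, then the right subtree, then the node.
At B: go left to R.
  At R: go left to Q.
    At Q: no left child.
    At Q: go right to F.
      F is a leaf — visit F.
    Visit Q.
  At R: go right to V.
    At V: go left to A.
      At A: go left to S.
        S is a leaf — visit S.
      At A: go right to Y.
        Y is a leaf — visit Y.
      Visit A.
    At V: no right child.
    Visit V.
  Visit R.
At B: go right to Z.
  At Z: go left to L.
    At L: go left to X.
      X is a leaf — visit X.
    At L: go right to D.
      At D: no left child.
      At D: go right to C.
        C is a leaf — visit C.
      Visit D.
    Visit L.
  At Z: go right to H.
    At H: go left to U.
      U is a leaf — visit U.
    At H: go right to K.
      At K: no left child.
      At K: go right to W.
        At W: no left child.
        At W: go right to P.
          P is a leaf — visit P.
        Visit W.
      Visit K.
    Visit H.
  Visit Z.
Visit B.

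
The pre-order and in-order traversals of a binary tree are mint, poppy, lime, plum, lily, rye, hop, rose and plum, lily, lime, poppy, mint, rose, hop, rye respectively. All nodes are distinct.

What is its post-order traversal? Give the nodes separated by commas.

The first element of pre-order is the root; it splits in-order into left and right subtrees.
Root mint: left subtree has 4 nodes {plum, lily, lime, poppy}, right has 3 {rose, hop, rye}.
  Root poppy: left subtree has 3 nodes {plum, lily, lime}, right has 0 { }.
    Root lime: left subtree has 2 nodes {plum, lily}, right has 0 { }.
      Root plum: left subtree has 0 nodes { }, right has 1 {lily}.
  Root rye: left subtree has 2 nodes {rose, hop}, right has 0 { }.
    Root hop: left subtree has 1 node {rose}, right has 0 { }.

lily, plum, lime, poppy, rose, hop, rye, mint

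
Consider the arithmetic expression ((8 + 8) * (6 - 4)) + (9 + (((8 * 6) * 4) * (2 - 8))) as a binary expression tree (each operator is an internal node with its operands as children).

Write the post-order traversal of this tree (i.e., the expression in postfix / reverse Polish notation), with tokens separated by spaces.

8 8 + 6 4 - * 9 8 6 * 4 * 2 8 - * + +

Post-order on an expression tree gives postfix notation: for each operator, emit left operand, right operand, then the operator.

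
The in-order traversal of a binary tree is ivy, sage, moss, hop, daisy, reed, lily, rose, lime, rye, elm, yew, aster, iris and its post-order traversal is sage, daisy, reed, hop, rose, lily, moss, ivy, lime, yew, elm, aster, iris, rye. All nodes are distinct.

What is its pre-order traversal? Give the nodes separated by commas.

rye, lime, ivy, moss, sage, lily, hop, reed, daisy, rose, iris, aster, elm, yew

The last element of post-order is the root; it splits in-order into left and right subtrees.
Root rye: left subtree has 9 nodes {ivy, sage, moss, hop, daisy, reed, lily, rose, lime}, right has 4 {elm, yew, aster, iris}.
  Root lime: left subtree has 8 nodes {ivy, sage, moss, hop, daisy, reed, lily, rose}, right has 0 { }.
    Root ivy: left subtree has 0 nodes { }, right has 7 {sage, moss, hop, daisy, reed, lily, rose}.
      Root moss: left subtree has 1 node {sage}, right has 5 {hop, daisy, reed, lily, rose}.
        Root lily: left subtree has 3 nodes {hop, daisy, reed}, right has 1 {rose}.
          Root hop: left subtree has 0 nodes { }, right has 2 {daisy, reed}.
            Root reed: left subtree has 1 node {daisy}, right has 0 { }.
  Root iris: left subtree has 3 nodes {elm, yew, aster}, right has 0 { }.
    Root aster: left subtree has 2 nodes {elm, yew}, right has 0 { }.
      Root elm: left subtree has 0 nodes { }, right has 1 {yew}.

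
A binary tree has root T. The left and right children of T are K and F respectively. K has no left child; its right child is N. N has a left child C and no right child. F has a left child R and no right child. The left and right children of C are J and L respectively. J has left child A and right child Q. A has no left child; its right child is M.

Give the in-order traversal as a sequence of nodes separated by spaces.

In-order visits the left subtree, then the node, then the right subtree.
At T: go left to K.
  At K: no left child.
  Visit K.
  At K: go right to N.
    At N: go left to C.
      At C: go left to J.
        At J: go left to A.
          At A: no left child.
          Visit A.
          At A: go right to M.
            M is a leaf — visit M.
        Visit J.
        At J: go right to Q.
          Q is a leaf — visit Q.
      Visit C.
      At C: go right to L.
        L is a leaf — visit L.
    Visit N.
    At N: no right child.
Visit T.
At T: go right to F.
  At F: go left to R.
    R is a leaf — visit R.
  Visit F.
  At F: no right child.

K A M J Q C L N T R F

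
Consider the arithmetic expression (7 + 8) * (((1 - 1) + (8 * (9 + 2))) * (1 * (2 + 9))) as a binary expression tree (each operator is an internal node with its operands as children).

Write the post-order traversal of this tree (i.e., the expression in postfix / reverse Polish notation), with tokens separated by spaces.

7 8 + 1 1 - 8 9 2 + * + 1 2 9 + * * *

Post-order on an expression tree gives postfix notation: for each operator, emit left operand, right operand, then the operator.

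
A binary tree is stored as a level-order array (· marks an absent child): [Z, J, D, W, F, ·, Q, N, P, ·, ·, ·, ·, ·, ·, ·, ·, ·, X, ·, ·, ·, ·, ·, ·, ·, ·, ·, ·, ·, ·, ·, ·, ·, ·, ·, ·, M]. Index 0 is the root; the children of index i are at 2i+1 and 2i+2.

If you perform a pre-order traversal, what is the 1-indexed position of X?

Pre-order visits the node, then its left subtree, then its right subtree.
Visit Z.
At Z: go left to J.
  Visit J.
  At J: go left to W.
    Visit W.
    At W: go left to N.
      N is a leaf — visit N.
    At W: go right to P.
      Visit P.
      At P: no left child.
      At P: go right to X.
        Visit X.
        At X: go left to M.
          M is a leaf — visit M.
        At X: no right child.
  At J: go right to F.
    F is a leaf — visit F.
At Z: go right to D.
  Visit D.
  At D: no left child.
  At D: go right to Q.
    Q is a leaf — visit Q.
Full pre-order sequence: Z, J, W, N, P, X, M, F, D, Q.

6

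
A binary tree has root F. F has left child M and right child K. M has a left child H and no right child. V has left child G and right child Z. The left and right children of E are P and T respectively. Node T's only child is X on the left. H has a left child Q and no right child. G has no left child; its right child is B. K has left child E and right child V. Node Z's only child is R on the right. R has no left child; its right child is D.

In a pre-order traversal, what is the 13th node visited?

Pre-order visits the node, then its left subtree, then its right subtree.
Visit F.
At F: go left to M.
  Visit M.
  At M: go left to H.
    Visit H.
    At H: go left to Q.
      Q is a leaf — visit Q.
    At H: no right child.
  At M: no right child.
At F: go right to K.
  Visit K.
  At K: go left to E.
    Visit E.
    At E: go left to P.
      P is a leaf — visit P.
    At E: go right to T.
      Visit T.
      At T: go left to X.
        X is a leaf — visit X.
      At T: no right child.
  At K: go right to V.
    Visit V.
    At V: go left to G.
      Visit G.
      At G: no left child.
      At G: go right to B.
        B is a leaf — visit B.
    At V: go right to Z.
      Visit Z.
      At Z: no left child.
      At Z: go right to R.
        Visit R.
        At R: no left child.
        At R: go right to D.
          D is a leaf — visit D.
Full pre-order sequence: F, M, H, Q, K, E, P, T, X, V, G, B, Z, R, D.

Z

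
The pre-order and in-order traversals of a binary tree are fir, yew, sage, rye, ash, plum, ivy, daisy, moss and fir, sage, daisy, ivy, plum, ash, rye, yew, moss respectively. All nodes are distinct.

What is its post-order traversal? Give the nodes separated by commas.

The first element of pre-order is the root; it splits in-order into left and right subtrees.
Root fir: left subtree has 0 nodes { }, right has 8 {sage, daisy, ivy, plum, ash, rye, yew, moss}.
  Root yew: left subtree has 6 nodes {sage, daisy, ivy, plum, ash, rye}, right has 1 {moss}.
    Root sage: left subtree has 0 nodes { }, right has 5 {daisy, ivy, plum, ash, rye}.
      Root rye: left subtree has 4 nodes {daisy, ivy, plum, ash}, right has 0 { }.
        Root ash: left subtree has 3 nodes {daisy, ivy, plum}, right has 0 { }.
          Root plum: left subtree has 2 nodes {daisy, ivy}, right has 0 { }.
            Root ivy: left subtree has 1 node {daisy}, right has 0 { }.

daisy, ivy, plum, ash, rye, sage, moss, yew, fir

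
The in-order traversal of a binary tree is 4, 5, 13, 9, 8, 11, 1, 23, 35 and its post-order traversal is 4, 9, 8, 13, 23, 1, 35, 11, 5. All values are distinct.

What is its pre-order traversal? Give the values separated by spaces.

5 4 11 13 8 9 35 1 23

The last element of post-order is the root; it splits in-order into left and right subtrees.
Root 5: left subtree has 1 node {4}, right has 7 {13, 9, 8, 11, 1, 23, 35}.
  Root 11: left subtree has 3 nodes {13, 9, 8}, right has 3 {1, 23, 35}.
    Root 13: left subtree has 0 nodes { }, right has 2 {9, 8}.
      Root 8: left subtree has 1 node {9}, right has 0 { }.
    Root 35: left subtree has 2 nodes {1, 23}, right has 0 { }.
      Root 1: left subtree has 0 nodes { }, right has 1 {23}.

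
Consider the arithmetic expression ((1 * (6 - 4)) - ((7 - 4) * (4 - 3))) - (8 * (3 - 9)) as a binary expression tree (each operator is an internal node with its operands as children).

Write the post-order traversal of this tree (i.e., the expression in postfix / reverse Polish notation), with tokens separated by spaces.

Post-order on an expression tree gives postfix notation: for each operator, emit left operand, right operand, then the operator.

1 6 4 - * 7 4 - 4 3 - * - 8 3 9 - * -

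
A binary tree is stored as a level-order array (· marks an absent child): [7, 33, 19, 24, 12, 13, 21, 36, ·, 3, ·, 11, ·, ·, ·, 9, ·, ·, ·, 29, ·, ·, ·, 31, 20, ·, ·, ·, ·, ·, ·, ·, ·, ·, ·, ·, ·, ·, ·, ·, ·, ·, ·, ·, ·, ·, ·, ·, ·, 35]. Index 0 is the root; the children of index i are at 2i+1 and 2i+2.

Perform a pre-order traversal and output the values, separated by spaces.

7 33 24 36 9 12 3 29 19 13 11 31 20 35 21

Pre-order visits the node, then its left subtree, then its right subtree.
Visit 7.
At 7: go left to 33.
  Visit 33.
  At 33: go left to 24.
    Visit 24.
    At 24: go left to 36.
      Visit 36.
      At 36: go left to 9.
        9 is a leaf — visit 9.
      At 36: no right child.
    At 24: no right child.
  At 33: go right to 12.
    Visit 12.
    At 12: go left to 3.
      Visit 3.
      At 3: go left to 29.
        29 is a leaf — visit 29.
      At 3: no right child.
    At 12: no right child.
At 7: go right to 19.
  Visit 19.
  At 19: go left to 13.
    Visit 13.
    At 13: go left to 11.
      Visit 11.
      At 11: go left to 31.
        31 is a leaf — visit 31.
      At 11: go right to 20.
        Visit 20.
        At 20: go left to 35.
          35 is a leaf — visit 35.
        At 20: no right child.
    At 13: no right child.
  At 19: go right to 21.
    21 is a leaf — visit 21.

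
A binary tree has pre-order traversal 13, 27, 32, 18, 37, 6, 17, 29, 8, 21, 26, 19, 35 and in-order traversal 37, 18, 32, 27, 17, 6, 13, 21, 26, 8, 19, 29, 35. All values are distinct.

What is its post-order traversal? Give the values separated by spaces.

37 18 32 17 6 27 26 21 19 8 35 29 13

The first element of pre-order is the root; it splits in-order into left and right subtrees.
Root 13: left subtree has 6 nodes {37, 18, 32, 27, 17, 6}, right has 6 {21, 26, 8, 19, 29, 35}.
  Root 27: left subtree has 3 nodes {37, 18, 32}, right has 2 {17, 6}.
    Root 32: left subtree has 2 nodes {37, 18}, right has 0 { }.
      Root 18: left subtree has 1 node {37}, right has 0 { }.
    Root 6: left subtree has 1 node {17}, right has 0 { }.
  Root 29: left subtree has 4 nodes {21, 26, 8, 19}, right has 1 {35}.
    Root 8: left subtree has 2 nodes {21, 26}, right has 1 {19}.
      Root 21: left subtree has 0 nodes { }, right has 1 {26}.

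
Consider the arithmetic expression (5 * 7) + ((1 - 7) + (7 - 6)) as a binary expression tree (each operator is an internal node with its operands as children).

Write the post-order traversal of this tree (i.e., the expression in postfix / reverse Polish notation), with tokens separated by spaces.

Post-order on an expression tree gives postfix notation: for each operator, emit left operand, right operand, then the operator.

5 7 * 1 7 - 7 6 - + +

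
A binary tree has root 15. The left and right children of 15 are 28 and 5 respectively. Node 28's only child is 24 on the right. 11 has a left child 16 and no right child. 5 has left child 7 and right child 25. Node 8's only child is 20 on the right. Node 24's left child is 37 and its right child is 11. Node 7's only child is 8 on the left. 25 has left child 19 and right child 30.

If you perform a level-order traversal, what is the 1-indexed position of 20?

13

Level-order visits nodes level by level from the root, left to right within each level.
Level 0: 15
Level 1: 28, 5
Level 2: 24, 7, 25
Level 3: 37, 11, 8, 19, 30
Level 4: 16, 20
Full level-order sequence: 15, 28, 5, 24, 7, 25, 37, 11, 8, 19, 30, 16, 20.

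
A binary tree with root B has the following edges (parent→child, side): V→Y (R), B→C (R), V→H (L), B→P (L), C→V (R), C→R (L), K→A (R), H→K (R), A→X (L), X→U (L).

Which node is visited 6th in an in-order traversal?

K

In-order visits the left subtree, then the node, then the right subtree.
At B: go left to P.
  P is a leaf — visit P.
Visit B.
At B: go right to C.
  At C: go left to R.
    R is a leaf — visit R.
  Visit C.
  At C: go right to V.
    At V: go left to H.
      At H: no left child.
      Visit H.
      At H: go right to K.
        At K: no left child.
        Visit K.
        At K: go right to A.
          At A: go left to X.
            At X: go left to U.
              U is a leaf — visit U.
            Visit X.
            At X: no right child.
          Visit A.
          At A: no right child.
    Visit V.
    At V: go right to Y.
      Y is a leaf — visit Y.
Full in-order sequence: P, B, R, C, H, K, U, X, A, V, Y.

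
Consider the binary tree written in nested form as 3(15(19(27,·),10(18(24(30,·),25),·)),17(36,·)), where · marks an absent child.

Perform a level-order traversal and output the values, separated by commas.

3, 15, 17, 19, 10, 36, 27, 18, 24, 25, 30

Level-order visits nodes level by level from the root, left to right within each level.
Level 0: 3
Level 1: 15, 17
Level 2: 19, 10, 36
Level 3: 27, 18
Level 4: 24, 25
Level 5: 30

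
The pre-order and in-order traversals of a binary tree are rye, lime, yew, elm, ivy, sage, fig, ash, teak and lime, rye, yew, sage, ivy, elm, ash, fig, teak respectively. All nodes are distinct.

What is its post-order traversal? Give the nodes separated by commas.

lime, sage, ivy, ash, teak, fig, elm, yew, rye

The first element of pre-order is the root; it splits in-order into left and right subtrees.
Root rye: left subtree has 1 node {lime}, right has 7 {yew, sage, ivy, elm, ash, fig, teak}.
  Root yew: left subtree has 0 nodes { }, right has 6 {sage, ivy, elm, ash, fig, teak}.
    Root elm: left subtree has 2 nodes {sage, ivy}, right has 3 {ash, fig, teak}.
      Root ivy: left subtree has 1 node {sage}, right has 0 { }.
      Root fig: left subtree has 1 node {ash}, right has 1 {teak}.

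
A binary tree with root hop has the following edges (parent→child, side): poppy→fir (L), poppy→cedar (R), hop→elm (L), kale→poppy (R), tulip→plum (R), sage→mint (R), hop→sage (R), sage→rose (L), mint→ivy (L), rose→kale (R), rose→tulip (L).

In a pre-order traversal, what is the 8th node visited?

Pre-order visits the node, then its left subtree, then its right subtree.
Visit hop.
At hop: go left to elm.
  elm is a leaf — visit elm.
At hop: go right to sage.
  Visit sage.
  At sage: go left to rose.
    Visit rose.
    At rose: go left to tulip.
      Visit tulip.
      At tulip: no left child.
      At tulip: go right to plum.
        plum is a leaf — visit plum.
    At rose: go right to kale.
      Visit kale.
      At kale: no left child.
      At kale: go right to poppy.
        Visit poppy.
        At poppy: go left to fir.
          fir is a leaf — visit fir.
        At poppy: go right to cedar.
          cedar is a leaf — visit cedar.
  At sage: go right to mint.
    Visit mint.
    At mint: go left to ivy.
      ivy is a leaf — visit ivy.
    At mint: no right child.
Full pre-order sequence: hop, elm, sage, rose, tulip, plum, kale, poppy, fir, cedar, mint, ivy.

poppy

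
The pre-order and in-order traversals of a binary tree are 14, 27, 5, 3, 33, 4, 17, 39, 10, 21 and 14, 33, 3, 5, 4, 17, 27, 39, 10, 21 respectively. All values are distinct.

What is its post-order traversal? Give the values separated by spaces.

33 3 17 4 5 21 10 39 27 14

The first element of pre-order is the root; it splits in-order into left and right subtrees.
Root 14: left subtree has 0 nodes { }, right has 9 {33, 3, 5, 4, 17, 27, 39, 10, 21}.
  Root 27: left subtree has 5 nodes {33, 3, 5, 4, 17}, right has 3 {39, 10, 21}.
    Root 5: left subtree has 2 nodes {33, 3}, right has 2 {4, 17}.
      Root 3: left subtree has 1 node {33}, right has 0 { }.
      Root 4: left subtree has 0 nodes { }, right has 1 {17}.
    Root 39: left subtree has 0 nodes { }, right has 2 {10, 21}.
      Root 10: left subtree has 0 nodes { }, right has 1 {21}.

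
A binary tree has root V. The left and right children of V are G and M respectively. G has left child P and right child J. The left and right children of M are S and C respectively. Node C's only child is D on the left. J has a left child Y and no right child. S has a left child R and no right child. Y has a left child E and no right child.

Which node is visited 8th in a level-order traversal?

Y

Level-order visits nodes level by level from the root, left to right within each level.
Level 0: V
Level 1: G, M
Level 2: P, J, S, C
Level 3: Y, R, D
Level 4: E
Full level-order sequence: V, G, M, P, J, S, C, Y, R, D, E.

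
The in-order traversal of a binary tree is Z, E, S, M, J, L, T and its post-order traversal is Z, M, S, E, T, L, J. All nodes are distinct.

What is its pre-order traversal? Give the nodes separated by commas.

J, E, Z, S, M, L, T

The last element of post-order is the root; it splits in-order into left and right subtrees.
Root J: left subtree has 4 nodes {Z, E, S, M}, right has 2 {L, T}.
  Root E: left subtree has 1 node {Z}, right has 2 {S, M}.
    Root S: left subtree has 0 nodes { }, right has 1 {M}.
  Root L: left subtree has 0 nodes { }, right has 1 {T}.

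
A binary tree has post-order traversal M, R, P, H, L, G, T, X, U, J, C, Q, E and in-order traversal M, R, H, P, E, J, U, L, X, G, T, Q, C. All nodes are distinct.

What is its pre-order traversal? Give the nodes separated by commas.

E, H, R, M, P, Q, J, U, X, L, T, G, C

The last element of post-order is the root; it splits in-order into left and right subtrees.
Root E: left subtree has 4 nodes {M, R, H, P}, right has 8 {J, U, L, X, G, T, Q, C}.
  Root H: left subtree has 2 nodes {M, R}, right has 1 {P}.
    Root R: left subtree has 1 node {M}, right has 0 { }.
  Root Q: left subtree has 6 nodes {J, U, L, X, G, T}, right has 1 {C}.
    Root J: left subtree has 0 nodes { }, right has 5 {U, L, X, G, T}.
      Root U: left subtree has 0 nodes { }, right has 4 {L, X, G, T}.
        Root X: left subtree has 1 node {L}, right has 2 {G, T}.
          Root T: left subtree has 1 node {G}, right has 0 { }.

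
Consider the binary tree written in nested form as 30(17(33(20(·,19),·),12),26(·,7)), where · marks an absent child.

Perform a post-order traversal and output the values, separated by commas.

19, 20, 33, 12, 17, 7, 26, 30

Post-order visits the left subtree, then the right subtree, then the node.
At 30: go left to 17.
  At 17: go left to 33.
    At 33: go left to 20.
      At 20: no left child.
      At 20: go right to 19.
        19 is a leaf — visit 19.
      Visit 20.
    At 33: no right child.
    Visit 33.
  At 17: go right to 12.
    12 is a leaf — visit 12.
  Visit 17.
At 30: go right to 26.
  At 26: no left child.
  At 26: go right to 7.
    7 is a leaf — visit 7.
  Visit 26.
Visit 30.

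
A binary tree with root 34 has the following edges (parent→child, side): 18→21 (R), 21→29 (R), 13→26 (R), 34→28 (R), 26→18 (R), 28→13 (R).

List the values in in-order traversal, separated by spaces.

In-order visits the left subtree, then the node, then the right subtree.
At 34: no left child.
Visit 34.
At 34: go right to 28.
  At 28: no left child.
  Visit 28.
  At 28: go right to 13.
    At 13: no left child.
    Visit 13.
    At 13: go right to 26.
      At 26: no left child.
      Visit 26.
      At 26: go right to 18.
        At 18: no left child.
        Visit 18.
        At 18: go right to 21.
          At 21: no left child.
          Visit 21.
          At 21: go right to 29.
            29 is a leaf — visit 29.

34 28 13 26 18 21 29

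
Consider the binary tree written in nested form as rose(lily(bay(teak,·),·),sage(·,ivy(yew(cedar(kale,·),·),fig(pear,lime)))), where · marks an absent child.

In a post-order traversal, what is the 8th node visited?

lime

Post-order visits the left subtree, then the right subtree, then the node.
At rose: go left to lily.
  At lily: go left to bay.
    At bay: go left to teak.
      teak is a leaf — visit teak.
    At bay: no right child.
    Visit bay.
  At lily: no right child.
  Visit lily.
At rose: go right to sage.
  At sage: no left child.
  At sage: go right to ivy.
    At ivy: go left to yew.
      At yew: go left to cedar.
        At cedar: go left to kale.
          kale is a leaf — visit kale.
        At cedar: no right child.
        Visit cedar.
      At yew: no right child.
      Visit yew.
    At ivy: go right to fig.
      At fig: go left to pear.
        pear is a leaf — visit pear.
      At fig: go right to lime.
        lime is a leaf — visit lime.
      Visit fig.
    Visit ivy.
  Visit sage.
Visit rose.
Full post-order sequence: teak, bay, lily, kale, cedar, yew, pear, lime, fig, ivy, sage, rose.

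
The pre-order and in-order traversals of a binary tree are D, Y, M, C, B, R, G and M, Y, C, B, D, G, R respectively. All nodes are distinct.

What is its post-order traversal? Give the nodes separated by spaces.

M B C Y G R D

The first element of pre-order is the root; it splits in-order into left and right subtrees.
Root D: left subtree has 4 nodes {M, Y, C, B}, right has 2 {G, R}.
  Root Y: left subtree has 1 node {M}, right has 2 {C, B}.
    Root C: left subtree has 0 nodes { }, right has 1 {B}.
  Root R: left subtree has 1 node {G}, right has 0 { }.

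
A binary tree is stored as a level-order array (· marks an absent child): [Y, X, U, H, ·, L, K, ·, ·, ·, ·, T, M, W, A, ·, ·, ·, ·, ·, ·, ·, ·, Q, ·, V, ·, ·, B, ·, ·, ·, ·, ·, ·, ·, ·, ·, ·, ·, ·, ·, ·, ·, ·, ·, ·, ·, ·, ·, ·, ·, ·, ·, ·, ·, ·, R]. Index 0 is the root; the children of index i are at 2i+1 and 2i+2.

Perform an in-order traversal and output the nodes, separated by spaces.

In-order visits the left subtree, then the node, then the right subtree.
At Y: go left to X.
  At X: go left to H.
    H is a leaf — visit H.
  Visit X.
  At X: no right child.
Visit Y.
At Y: go right to U.
  At U: go left to L.
    At L: go left to T.
      At T: go left to Q.
        Q is a leaf — visit Q.
      Visit T.
      At T: no right child.
    Visit L.
    At L: go right to M.
      At M: go left to V.
        V is a leaf — visit V.
      Visit M.
      At M: no right child.
  Visit U.
  At U: go right to K.
    At K: go left to W.
      At W: no left child.
      Visit W.
      At W: go right to B.
        At B: go left to R.
          R is a leaf — visit R.
        Visit B.
        At B: no right child.
    Visit K.
    At K: go right to A.
      A is a leaf — visit A.

H X Y Q T L V M U W R B K A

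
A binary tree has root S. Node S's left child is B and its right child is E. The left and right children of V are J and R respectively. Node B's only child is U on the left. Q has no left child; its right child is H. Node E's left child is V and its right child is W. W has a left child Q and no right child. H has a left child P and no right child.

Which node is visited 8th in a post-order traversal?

Post-order visits the left subtree, then the right subtree, then the node.
At S: go left to B.
  At B: go left to U.
    U is a leaf — visit U.
  At B: no right child.
  Visit B.
At S: go right to E.
  At E: go left to V.
    At V: go left to J.
      J is a leaf — visit J.
    At V: go right to R.
      R is a leaf — visit R.
    Visit V.
  At E: go right to W.
    At W: go left to Q.
      At Q: no left child.
      At Q: go right to H.
        At H: go left to P.
          P is a leaf — visit P.
        At H: no right child.
        Visit H.
      Visit Q.
    At W: no right child.
    Visit W.
  Visit E.
Visit S.
Full post-order sequence: U, B, J, R, V, P, H, Q, W, E, S.

Q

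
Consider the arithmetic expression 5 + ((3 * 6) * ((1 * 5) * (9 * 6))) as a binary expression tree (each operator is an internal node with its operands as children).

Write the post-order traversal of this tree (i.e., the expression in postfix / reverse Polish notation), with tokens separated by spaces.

Post-order on an expression tree gives postfix notation: for each operator, emit left operand, right operand, then the operator.

5 3 6 * 1 5 * 9 6 * * * +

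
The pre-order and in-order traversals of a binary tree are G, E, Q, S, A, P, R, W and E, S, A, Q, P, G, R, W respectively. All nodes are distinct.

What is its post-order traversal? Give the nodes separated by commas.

The first element of pre-order is the root; it splits in-order into left and right subtrees.
Root G: left subtree has 5 nodes {E, S, A, Q, P}, right has 2 {R, W}.
  Root E: left subtree has 0 nodes { }, right has 4 {S, A, Q, P}.
    Root Q: left subtree has 2 nodes {S, A}, right has 1 {P}.
      Root S: left subtree has 0 nodes { }, right has 1 {A}.
  Root R: left subtree has 0 nodes { }, right has 1 {W}.

A, S, P, Q, E, W, R, G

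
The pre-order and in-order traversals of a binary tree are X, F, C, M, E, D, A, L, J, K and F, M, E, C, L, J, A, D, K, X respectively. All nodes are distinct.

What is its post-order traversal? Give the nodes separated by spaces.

The first element of pre-order is the root; it splits in-order into left and right subtrees.
Root X: left subtree has 9 nodes {F, M, E, C, L, J, A, D, K}, right has 0 { }.
  Root F: left subtree has 0 nodes { }, right has 8 {M, E, C, L, J, A, D, K}.
    Root C: left subtree has 2 nodes {M, E}, right has 5 {L, J, A, D, K}.
      Root M: left subtree has 0 nodes { }, right has 1 {E}.
      Root D: left subtree has 3 nodes {L, J, A}, right has 1 {K}.
        Root A: left subtree has 2 nodes {L, J}, right has 0 { }.
          Root L: left subtree has 0 nodes { }, right has 1 {J}.

E M J L A K D C F X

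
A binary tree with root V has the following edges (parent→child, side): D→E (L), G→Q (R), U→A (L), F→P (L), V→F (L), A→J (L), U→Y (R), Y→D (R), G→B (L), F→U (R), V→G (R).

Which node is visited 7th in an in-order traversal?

In-order visits the left subtree, then the node, then the right subtree.
At V: go left to F.
  At F: go left to P.
    P is a leaf — visit P.
  Visit F.
  At F: go right to U.
    At U: go left to A.
      At A: go left to J.
        J is a leaf — visit J.
      Visit A.
      At A: no right child.
    Visit U.
    At U: go right to Y.
      At Y: no left child.
      Visit Y.
      At Y: go right to D.
        At D: go left to E.
          E is a leaf — visit E.
        Visit D.
        At D: no right child.
Visit V.
At V: go right to G.
  At G: go left to B.
    B is a leaf — visit B.
  Visit G.
  At G: go right to Q.
    Q is a leaf — visit Q.
Full in-order sequence: P, F, J, A, U, Y, E, D, V, B, G, Q.

E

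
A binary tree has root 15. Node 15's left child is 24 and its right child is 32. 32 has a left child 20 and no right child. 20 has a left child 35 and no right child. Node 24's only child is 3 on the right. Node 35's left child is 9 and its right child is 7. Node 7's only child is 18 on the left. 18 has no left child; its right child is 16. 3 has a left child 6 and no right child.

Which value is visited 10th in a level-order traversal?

18

Level-order visits nodes level by level from the root, left to right within each level.
Level 0: 15
Level 1: 24, 32
Level 2: 3, 20
Level 3: 6, 35
Level 4: 9, 7
Level 5: 18
Level 6: 16
Full level-order sequence: 15, 24, 32, 3, 20, 6, 35, 9, 7, 18, 16.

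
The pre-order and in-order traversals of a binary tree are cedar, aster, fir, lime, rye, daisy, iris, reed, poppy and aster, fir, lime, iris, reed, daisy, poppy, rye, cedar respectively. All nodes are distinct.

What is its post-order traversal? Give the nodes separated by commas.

reed, iris, poppy, daisy, rye, lime, fir, aster, cedar

The first element of pre-order is the root; it splits in-order into left and right subtrees.
Root cedar: left subtree has 8 nodes {aster, fir, lime, iris, reed, daisy, poppy, rye}, right has 0 { }.
  Root aster: left subtree has 0 nodes { }, right has 7 {fir, lime, iris, reed, daisy, poppy, rye}.
    Root fir: left subtree has 0 nodes { }, right has 6 {lime, iris, reed, daisy, poppy, rye}.
      Root lime: left subtree has 0 nodes { }, right has 5 {iris, reed, daisy, poppy, rye}.
        Root rye: left subtree has 4 nodes {iris, reed, daisy, poppy}, right has 0 { }.
          Root daisy: left subtree has 2 nodes {iris, reed}, right has 1 {poppy}.
            Root iris: left subtree has 0 nodes { }, right has 1 {reed}.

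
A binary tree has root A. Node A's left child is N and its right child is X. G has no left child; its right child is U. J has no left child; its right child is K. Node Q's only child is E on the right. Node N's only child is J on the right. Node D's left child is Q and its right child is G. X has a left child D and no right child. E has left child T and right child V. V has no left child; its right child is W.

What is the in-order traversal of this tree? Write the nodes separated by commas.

N, J, K, A, Q, T, E, V, W, D, G, U, X

In-order visits the left subtree, then the node, then the right subtree.
At A: go left to N.
  At N: no left child.
  Visit N.
  At N: go right to J.
    At J: no left child.
    Visit J.
    At J: go right to K.
      K is a leaf — visit K.
Visit A.
At A: go right to X.
  At X: go left to D.
    At D: go left to Q.
      At Q: no left child.
      Visit Q.
      At Q: go right to E.
        At E: go left to T.
          T is a leaf — visit T.
        Visit E.
        At E: go right to V.
          At V: no left child.
          Visit V.
          At V: go right to W.
            W is a leaf — visit W.
    Visit D.
    At D: go right to G.
      At G: no left child.
      Visit G.
      At G: go right to U.
        U is a leaf — visit U.
  Visit X.
  At X: no right child.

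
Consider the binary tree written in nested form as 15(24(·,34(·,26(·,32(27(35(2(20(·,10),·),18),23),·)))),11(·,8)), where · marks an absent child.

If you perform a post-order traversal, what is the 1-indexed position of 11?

Post-order visits the left subtree, then the right subtree, then the node.
At 15: go left to 24.
  At 24: no left child.
  At 24: go right to 34.
    At 34: no left child.
    At 34: go right to 26.
      At 26: no left child.
      At 26: go right to 32.
        At 32: go left to 27.
          At 27: go left to 35.
            At 35: go left to 2.
              At 2: go left to 20.
                At 20: no left child.
                At 20: go right to 10.
                  10 is a leaf — visit 10.
                Visit 20.
              At 2: no right child.
              Visit 2.
            At 35: go right to 18.
              18 is a leaf — visit 18.
            Visit 35.
          At 27: go right to 23.
            23 is a leaf — visit 23.
          Visit 27.
        At 32: no right child.
        Visit 32.
      Visit 26.
    Visit 34.
  Visit 24.
At 15: go right to 11.
  At 11: no left child.
  At 11: go right to 8.
    8 is a leaf — visit 8.
  Visit 11.
Visit 15.
Full post-order sequence: 10, 20, 2, 18, 35, 23, 27, 32, 26, 34, 24, 8, 11, 15.

13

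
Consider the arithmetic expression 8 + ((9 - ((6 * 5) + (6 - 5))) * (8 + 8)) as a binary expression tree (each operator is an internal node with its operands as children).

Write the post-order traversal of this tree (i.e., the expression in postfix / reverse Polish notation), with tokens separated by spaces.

Post-order on an expression tree gives postfix notation: for each operator, emit left operand, right operand, then the operator.

8 9 6 5 * 6 5 - + - 8 8 + * +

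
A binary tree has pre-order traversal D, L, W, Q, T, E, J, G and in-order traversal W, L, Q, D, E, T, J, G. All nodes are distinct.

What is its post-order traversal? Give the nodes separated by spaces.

The first element of pre-order is the root; it splits in-order into left and right subtrees.
Root D: left subtree has 3 nodes {W, L, Q}, right has 4 {E, T, J, G}.
  Root L: left subtree has 1 node {W}, right has 1 {Q}.
  Root T: left subtree has 1 node {E}, right has 2 {J, G}.
    Root J: left subtree has 0 nodes { }, right has 1 {G}.

W Q L E G J T D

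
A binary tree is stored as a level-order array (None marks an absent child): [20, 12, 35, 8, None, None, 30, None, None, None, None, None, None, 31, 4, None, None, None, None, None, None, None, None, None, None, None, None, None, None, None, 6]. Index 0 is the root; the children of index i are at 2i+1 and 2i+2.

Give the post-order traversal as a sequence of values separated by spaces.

Post-order visits the left subtree, then the right subtree, then the node.
At 20: go left to 12.
  At 12: go left to 8.
    8 is a leaf — visit 8.
  At 12: no right child.
  Visit 12.
At 20: go right to 35.
  At 35: no left child.
  At 35: go right to 30.
    At 30: go left to 31.
      31 is a leaf — visit 31.
    At 30: go right to 4.
      At 4: no left child.
      At 4: go right to 6.
        6 is a leaf — visit 6.
      Visit 4.
    Visit 30.
  Visit 35.
Visit 20.

8 12 31 6 4 30 35 20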